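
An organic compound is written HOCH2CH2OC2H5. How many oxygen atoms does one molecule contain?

Element totals:
  C: 4
  H: 10
  O: 2

2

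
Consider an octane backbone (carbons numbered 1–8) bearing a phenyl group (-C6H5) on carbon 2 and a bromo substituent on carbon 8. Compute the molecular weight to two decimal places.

269.23 g/mol

Atom tally by fragment:
  CH3 → C:1 H:3
  CH(C6H5) → C:7 H:6
  CH2 → C:1 H:2
  CH2 → C:1 H:2
  CH2 → C:1 H:2
  CH2 → C:1 H:2
  CH2 → C:1 H:2
  CH2Br → C:1 H:2 Br:1
Element totals:
  C: 14
  H: 21
  Br: 1
Molecular formula: C14H21Br.
  M = 14(12.011) + 21(1.008) + 79.904
    = 168.154 + 21.168 + 79.904 = 269.226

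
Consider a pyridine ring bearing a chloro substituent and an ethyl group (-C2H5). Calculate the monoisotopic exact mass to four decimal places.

Atom tally by fragment:
  pyridine ring core → C:5 H:5 N:1
  (− 2 ring H displaced by substituents)
  + Cl → Cl:1
  + C2H5 → C:2 H:5
Element totals:
  C: 7
  H: 8
  Cl: 1
  N: 1
Molecular formula: C7H8ClN.
  M = 7(12.0) + 8(1.007825) + 34.968853 + 14.003074
    = 84.000000 + 8.062600 + 34.968853 + 14.003074 = 141.034527

141.0345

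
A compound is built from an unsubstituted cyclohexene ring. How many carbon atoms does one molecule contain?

Atom tally by fragment:
  cyclohexene ring core → C:6 H:10
Element totals:
  C: 6
  H: 10

6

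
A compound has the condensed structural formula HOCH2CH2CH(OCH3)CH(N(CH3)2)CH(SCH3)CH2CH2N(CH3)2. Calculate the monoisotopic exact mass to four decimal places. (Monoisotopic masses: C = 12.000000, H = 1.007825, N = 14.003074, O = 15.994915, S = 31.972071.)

Element totals:
  C: 13
  H: 30
  N: 2
  O: 2
  S: 1
Molecular formula: C13H30N2O2S.
  M = 13(12.0) + 30(1.007825) + 2(14.003074) + 2(15.994915) + 31.972071
    = 156.000000 + 30.234750 + 28.006148 + 31.989830 + 31.972071 = 278.202799

278.2028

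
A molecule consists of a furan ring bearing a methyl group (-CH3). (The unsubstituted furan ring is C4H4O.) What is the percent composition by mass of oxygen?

Atom tally by fragment:
  furan ring core → C:4 H:4 O:1
  (− 1 ring H displaced by substituents)
  + CH3 → C:1 H:3
Element totals:
  C: 5
  H: 6
  O: 1
Molecular formula: C5H6O.
Molar mass = 82.102 g/mol.
Mass from O: 1 × 15.999 = 15.999 g/mol.
%O = 15.999 / 82.102 × 100 = 19.49%.

19.49%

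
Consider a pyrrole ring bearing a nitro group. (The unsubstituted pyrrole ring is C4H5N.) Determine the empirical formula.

C2H2NO

Atom tally by fragment:
  pyrrole ring core → C:4 H:5 N:1
  (− 1 ring H displaced by substituents)
  + NO2 → N:1 O:2
Element totals:
  C: 4
  H: 4
  N: 2
  O: 2
Molecular formula: C4H4N2O2.
gcd of subscripts = 2; dividing each by 2:
  C: 4/2 = 2
  H: 4/2 = 2
  N: 2/2 = 1
  O: 2/2 = 1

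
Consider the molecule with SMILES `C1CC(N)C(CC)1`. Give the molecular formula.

Atom tally by fragment:
  cyclobutane ring core → C:4 H:8
  (− 2 ring H displaced by substituents)
  + NH2 → N:1 H:2
  + C2H5 → C:2 H:5
Element totals:
  C: 6
  H: 13
  N: 1

C6H13N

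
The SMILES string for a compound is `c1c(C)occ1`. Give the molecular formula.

Atom tally by fragment:
  furan ring core → C:4 H:4 O:1
  (− 1 ring H displaced by substituents)
  + CH3 → C:1 H:3
Element totals:
  C: 5
  H: 6
  O: 1

C5H6O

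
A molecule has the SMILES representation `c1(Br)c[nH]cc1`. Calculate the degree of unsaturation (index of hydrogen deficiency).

Atom tally by fragment:
  pyrrole ring core → C:4 H:5 N:1
  (− 1 ring H displaced by substituents)
  + Br → Br:1
Element totals:
  C: 4
  H: 4
  Br: 1
  N: 1
Molecular formula: C4H4BrN.
DoU = (2C + 2 + N − H − X) / 2 = (2·4 + 2 + 1 − 4 − 1) / 2 = 3.

3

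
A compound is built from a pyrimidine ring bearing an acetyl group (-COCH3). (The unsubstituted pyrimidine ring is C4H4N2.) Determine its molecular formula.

C6H6N2O

Atom tally by fragment:
  pyrimidine ring core → C:4 H:4 N:2
  (− 1 ring H displaced by substituents)
  + COCH3 → C:2 H:3 O:1
Element totals:
  C: 6
  H: 6
  N: 2
  O: 1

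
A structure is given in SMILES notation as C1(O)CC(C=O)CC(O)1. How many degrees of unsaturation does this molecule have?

2

Atom tally by fragment:
  cyclopentane ring core → C:5 H:10
  (− 3 ring H displaced by substituents)
  + OH → O:1 H:1
  + CHO → C:1 H:1 O:1
  + OH → O:1 H:1
Element totals:
  C: 6
  H: 10
  O: 3
Molecular formula: C6H10O3.
DoU = (2C + 2 + N − H − X) / 2 = (2·6 + 2 + 0 − 10 − 0) / 2 = 2.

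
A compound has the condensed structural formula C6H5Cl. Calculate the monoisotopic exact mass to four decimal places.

112.0080

Element totals:
  C: 6
  H: 5
  Cl: 1
Molecular formula: C6H5Cl.
  M = 6(12.0) + 5(1.007825) + 34.968853
    = 72.000000 + 5.039125 + 34.968853 = 112.007978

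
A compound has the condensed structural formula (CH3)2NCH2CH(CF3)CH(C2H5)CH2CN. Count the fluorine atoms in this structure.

3

Atom tally by fragment:
  (CH3)2NCH2 → C:3 H:8 N:1
  CH(CF3) → C:2 H:1 F:3
  CH(C2H5) → C:3 H:6
  CH2CN → C:2 H:2 N:1
Element totals:
  C: 10
  H: 17
  F: 3
  N: 2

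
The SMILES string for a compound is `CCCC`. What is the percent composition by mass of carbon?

Atom tally by fragment:
  CH3 → C:1 H:3
  CH2 → C:1 H:2
  CH2 → C:1 H:2
  CH3 → C:1 H:3
Element totals:
  C: 4
  H: 10
Molecular formula: C4H10.
Molar mass = 58.124 g/mol.
Mass from C: 4 × 12.011 = 48.044 g/mol.
%C = 48.044 / 58.124 × 100 = 82.66%.

82.66%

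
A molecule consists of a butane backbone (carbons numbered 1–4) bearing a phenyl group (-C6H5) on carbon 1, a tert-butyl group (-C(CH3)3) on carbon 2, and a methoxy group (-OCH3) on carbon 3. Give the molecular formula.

C15H24O

Atom tally by fragment:
  C6H5CH2 → C:7 H:7
  CH(C(CH3)3) → C:5 H:10
  CH(OCH3) → C:2 H:4 O:1
  CH3 → C:1 H:3
Element totals:
  C: 15
  H: 24
  O: 1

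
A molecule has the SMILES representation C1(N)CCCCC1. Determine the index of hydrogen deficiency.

Atom tally by fragment:
  cyclohexane ring core → C:6 H:12
  (− 1 ring H displaced by substituents)
  + NH2 → N:1 H:2
Element totals:
  C: 6
  H: 13
  N: 1
Molecular formula: C6H13N.
DoU = (2C + 2 + N − H − X) / 2 = (2·6 + 2 + 1 − 13 − 0) / 2 = 1.

1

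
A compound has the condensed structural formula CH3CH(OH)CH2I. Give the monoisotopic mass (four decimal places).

Element totals:
  C: 3
  H: 7
  I: 1
  O: 1
Molecular formula: C3H7IO.
  M = 3(12.0) + 7(1.007825) + 126.904472 + 15.994915
    = 36.000000 + 7.054775 + 126.904472 + 15.994915 = 185.954162

185.9542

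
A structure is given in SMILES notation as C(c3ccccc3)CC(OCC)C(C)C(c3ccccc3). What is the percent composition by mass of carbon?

Atom tally by fragment:
  C6H5CH2 → C:7 H:7
  CH2 → C:1 H:2
  CH(OC2H5) → C:3 H:6 O:1
  CH(CH3) → C:2 H:4
  CH2C6H5 → C:7 H:7
Element totals:
  C: 20
  H: 26
  O: 1
Molecular formula: C20H26O.
Molar mass = 282.427 g/mol.
Mass from C: 20 × 12.011 = 240.220 g/mol.
%C = 240.220 / 282.427 × 100 = 85.06%.

85.06%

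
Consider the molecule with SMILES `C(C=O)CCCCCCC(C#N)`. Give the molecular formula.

C10H17NO

Atom tally by fragment:
  OHCCH2 → C:2 H:3 O:1
  CH2 → C:1 H:2
  CH2 → C:1 H:2
  CH2 → C:1 H:2
  CH2 → C:1 H:2
  CH2 → C:1 H:2
  CH2 → C:1 H:2
  CH2CN → C:2 H:2 N:1
Element totals:
  C: 10
  H: 17
  N: 1
  O: 1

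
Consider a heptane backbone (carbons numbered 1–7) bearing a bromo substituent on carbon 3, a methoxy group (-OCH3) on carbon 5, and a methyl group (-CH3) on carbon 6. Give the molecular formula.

C9H19BrO

Atom tally by fragment:
  CH3 → C:1 H:3
  CH2 → C:1 H:2
  CH(Br) → C:1 H:1 Br:1
  CH2 → C:1 H:2
  CH(OCH3) → C:2 H:4 O:1
  CH(CH3) → C:2 H:4
  CH3 → C:1 H:3
Element totals:
  C: 9
  H: 19
  Br: 1
  O: 1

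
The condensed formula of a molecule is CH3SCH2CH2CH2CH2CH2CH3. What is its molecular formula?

Atom tally by fragment:
  CH3SCH2 → C:2 H:5 S:1
  CH2 → C:1 H:2
  CH2 → C:1 H:2
  CH2 → C:1 H:2
  CH2 → C:1 H:2
  CH3 → C:1 H:3
Element totals:
  C: 7
  H: 16
  S: 1

C7H16S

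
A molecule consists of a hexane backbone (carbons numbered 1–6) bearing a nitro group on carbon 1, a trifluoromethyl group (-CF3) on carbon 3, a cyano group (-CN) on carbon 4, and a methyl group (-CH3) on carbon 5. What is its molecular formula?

Atom tally by fragment:
  O2NCH2 → C:1 H:2 N:1 O:2
  CH2 → C:1 H:2
  CH(CF3) → C:2 H:1 F:3
  CH(CN) → C:2 H:1 N:1
  CH(CH3) → C:2 H:4
  CH3 → C:1 H:3
Element totals:
  C: 9
  H: 13
  F: 3
  N: 2
  O: 2

C9H13F3N2O2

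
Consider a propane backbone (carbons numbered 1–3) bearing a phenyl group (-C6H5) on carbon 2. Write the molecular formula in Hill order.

C9H12

Atom tally by fragment:
  CH3 → C:1 H:3
  CH(C6H5) → C:7 H:6
  CH3 → C:1 H:3
Element totals:
  C: 9
  H: 12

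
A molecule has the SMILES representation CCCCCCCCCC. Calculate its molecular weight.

Atom tally by fragment:
  CH3 → C:1 H:3
  CH2 → C:1 H:2
  CH2 → C:1 H:2
  CH2 → C:1 H:2
  CH2 → C:1 H:2
  CH2 → C:1 H:2
  CH2 → C:1 H:2
  CH2 → C:1 H:2
  CH2 → C:1 H:2
  CH3 → C:1 H:3
Element totals:
  C: 10
  H: 22
Molecular formula: C10H22.
  M = 10(12.011) + 22(1.008)
    = 120.110 + 22.176 = 142.286

142.29 g/mol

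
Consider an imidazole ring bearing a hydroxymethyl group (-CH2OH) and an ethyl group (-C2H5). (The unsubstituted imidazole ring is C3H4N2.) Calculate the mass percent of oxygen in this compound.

Atom tally by fragment:
  imidazole ring core → C:3 H:4 N:2
  (− 2 ring H displaced by substituents)
  + CH2OH → C:1 H:3 O:1
  + C2H5 → C:2 H:5
Element totals:
  C: 6
  H: 10
  N: 2
  O: 1
Molecular formula: C6H10N2O.
Molar mass = 126.159 g/mol.
Mass from O: 1 × 15.999 = 15.999 g/mol.
%O = 15.999 / 126.159 × 100 = 12.68%.

12.68%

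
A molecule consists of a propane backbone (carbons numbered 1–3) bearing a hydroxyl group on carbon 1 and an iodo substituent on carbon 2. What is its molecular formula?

Atom tally by fragment:
  HOCH2 → C:1 H:3 O:1
  CH(I) → C:1 H:1 I:1
  CH3 → C:1 H:3
Element totals:
  C: 3
  H: 7
  I: 1
  O: 1

C3H7IO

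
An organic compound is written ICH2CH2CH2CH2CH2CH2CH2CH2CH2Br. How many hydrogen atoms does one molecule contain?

18

Element totals:
  C: 9
  H: 18
  Br: 1
  I: 1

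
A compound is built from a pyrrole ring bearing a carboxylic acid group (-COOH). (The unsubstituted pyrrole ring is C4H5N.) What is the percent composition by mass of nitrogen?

12.61%

Atom tally by fragment:
  pyrrole ring core → C:4 H:5 N:1
  (− 1 ring H displaced by substituents)
  + COOH → C:1 H:1 O:2
Element totals:
  C: 5
  H: 5
  N: 1
  O: 2
Molecular formula: C5H5NO2.
Molar mass = 111.100 g/mol.
Mass from N: 1 × 14.007 = 14.007 g/mol.
%N = 14.007 / 111.100 × 100 = 12.61%.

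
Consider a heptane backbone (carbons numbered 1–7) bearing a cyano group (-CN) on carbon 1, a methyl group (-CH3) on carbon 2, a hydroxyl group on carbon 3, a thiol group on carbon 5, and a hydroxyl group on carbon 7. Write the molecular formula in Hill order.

C9H17NO2S

Atom tally by fragment:
  NCCH2 → C:2 H:2 N:1
  CH(CH3) → C:2 H:4
  CH(OH) → C:1 H:2 O:1
  CH2 → C:1 H:2
  CH(SH) → C:1 H:2 S:1
  CH2 → C:1 H:2
  CH2OH → C:1 H:3 O:1
Element totals:
  C: 9
  H: 17
  N: 1
  O: 2
  S: 1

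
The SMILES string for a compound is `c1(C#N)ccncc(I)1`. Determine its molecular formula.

Atom tally by fragment:
  pyridine ring core → C:5 H:5 N:1
  (− 2 ring H displaced by substituents)
  + CN → C:1 N:1
  + I → I:1
Element totals:
  C: 6
  H: 3
  I: 1
  N: 2

C6H3IN2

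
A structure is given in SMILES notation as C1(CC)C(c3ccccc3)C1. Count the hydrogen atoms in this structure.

14

Atom tally by fragment:
  cyclopropane ring core → C:3 H:6
  (− 2 ring H displaced by substituents)
  + C2H5 → C:2 H:5
  + C6H5 → C:6 H:5
Element totals:
  C: 11
  H: 14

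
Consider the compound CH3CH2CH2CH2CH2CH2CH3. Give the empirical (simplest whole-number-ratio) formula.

C7H16

Element totals:
  C: 7
  H: 16
Molecular formula: C7H16.
gcd of subscripts (7, 16) = 1, so the empirical formula equals the molecular formula.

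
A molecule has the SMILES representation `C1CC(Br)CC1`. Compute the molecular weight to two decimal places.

149.03 g/mol

Atom tally by fragment:
  cyclopentane ring core → C:5 H:10
  (− 1 ring H displaced by substituents)
  + Br → Br:1
Element totals:
  C: 5
  H: 9
  Br: 1
Molecular formula: C5H9Br.
  M = 5(12.011) + 9(1.008) + 79.904
    = 60.055 + 9.072 + 79.904 = 149.031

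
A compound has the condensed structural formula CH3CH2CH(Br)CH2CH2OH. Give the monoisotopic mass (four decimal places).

Atom tally by fragment:
  CH3 → C:1 H:3
  CH2 → C:1 H:2
  CH(Br) → C:1 H:1 Br:1
  CH2CH2OH → C:2 H:5 O:1
Element totals:
  C: 5
  H: 11
  Br: 1
  O: 1
Molecular formula: C5H11BrO.
  M = 5(12.0) + 11(1.007825) + 78.918338 + 15.994915
    = 60.000000 + 11.086075 + 78.918338 + 15.994915 = 165.999328

165.9993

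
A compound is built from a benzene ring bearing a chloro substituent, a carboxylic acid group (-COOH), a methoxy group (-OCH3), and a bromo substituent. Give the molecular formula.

Atom tally by fragment:
  benzene ring core → C:6 H:6
  (− 4 ring H displaced by substituents)
  + Cl → Cl:1
  + COOH → C:1 H:1 O:2
  + OCH3 → C:1 H:3 O:1
  + Br → Br:1
Element totals:
  C: 8
  H: 6
  Br: 1
  Cl: 1
  O: 3

C8H6BrClO3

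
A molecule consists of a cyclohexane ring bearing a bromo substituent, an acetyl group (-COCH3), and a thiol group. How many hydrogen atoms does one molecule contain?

13

Atom tally by fragment:
  cyclohexane ring core → C:6 H:12
  (− 3 ring H displaced by substituents)
  + Br → Br:1
  + COCH3 → C:2 H:3 O:1
  + SH → S:1 H:1
Element totals:
  C: 8
  H: 13
  Br: 1
  O: 1
  S: 1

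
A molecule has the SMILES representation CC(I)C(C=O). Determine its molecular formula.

C4H7IO

Atom tally by fragment:
  CH3 → C:1 H:3
  CH(I) → C:1 H:1 I:1
  CH2CHO → C:2 H:3 O:1
Element totals:
  C: 4
  H: 7
  I: 1
  O: 1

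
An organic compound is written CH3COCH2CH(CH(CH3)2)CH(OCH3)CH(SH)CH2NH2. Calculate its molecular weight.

233.37 g/mol

Element totals:
  C: 11
  H: 23
  N: 1
  O: 2
  S: 1
Molecular formula: C11H23NO2S.
  M = 11(12.011) + 23(1.008) + 14.007 + 2(15.999) + 32.06
    = 132.121 + 23.184 + 14.007 + 31.998 + 32.060 = 233.370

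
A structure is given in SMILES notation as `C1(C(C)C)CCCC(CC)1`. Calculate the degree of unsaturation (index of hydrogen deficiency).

1

Atom tally by fragment:
  cyclopentane ring core → C:5 H:10
  (− 2 ring H displaced by substituents)
  + CH(CH3)2 → C:3 H:7
  + C2H5 → C:2 H:5
Element totals:
  C: 10
  H: 20
Molecular formula: C10H20.
DoU = (2C + 2 + N − H − X) / 2 = (2·10 + 2 + 0 − 20 − 0) / 2 = 1.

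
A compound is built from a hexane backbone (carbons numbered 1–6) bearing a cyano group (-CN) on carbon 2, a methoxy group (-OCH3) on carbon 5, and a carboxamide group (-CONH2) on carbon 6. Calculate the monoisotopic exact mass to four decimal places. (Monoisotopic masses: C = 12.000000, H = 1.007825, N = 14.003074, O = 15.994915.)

184.1212

Atom tally by fragment:
  CH3 → C:1 H:3
  CH(CN) → C:2 H:1 N:1
  CH2 → C:1 H:2
  CH2 → C:1 H:2
  CH(OCH3) → C:2 H:4 O:1
  CH2CONH2 → C:2 H:4 O:1 N:1
Element totals:
  C: 9
  H: 16
  N: 2
  O: 2
Molecular formula: C9H16N2O2.
  M = 9(12.0) + 16(1.007825) + 2(14.003074) + 2(15.994915)
    = 108.000000 + 16.125200 + 28.006148 + 31.989830 = 184.121178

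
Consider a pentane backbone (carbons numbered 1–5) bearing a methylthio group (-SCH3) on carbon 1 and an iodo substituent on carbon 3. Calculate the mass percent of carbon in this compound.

29.52%

Atom tally by fragment:
  CH3SCH2 → C:2 H:5 S:1
  CH2 → C:1 H:2
  CH(I) → C:1 H:1 I:1
  CH2 → C:1 H:2
  CH3 → C:1 H:3
Element totals:
  C: 6
  H: 13
  I: 1
  S: 1
Molecular formula: C6H13IS.
Molar mass = 244.134 g/mol.
Mass from C: 6 × 12.011 = 72.066 g/mol.
%C = 72.066 / 244.134 × 100 = 29.52%.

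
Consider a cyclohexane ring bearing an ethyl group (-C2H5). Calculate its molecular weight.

112.22 g/mol

Atom tally by fragment:
  cyclohexane ring core → C:6 H:12
  (− 1 ring H displaced by substituents)
  + C2H5 → C:2 H:5
Element totals:
  C: 8
  H: 16
Molecular formula: C8H16.
  M = 8(12.011) + 16(1.008)
    = 96.088 + 16.128 = 112.216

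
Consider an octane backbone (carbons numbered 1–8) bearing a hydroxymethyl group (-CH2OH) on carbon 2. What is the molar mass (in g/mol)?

Atom tally by fragment:
  CH3 → C:1 H:3
  CH(CH2OH) → C:2 H:4 O:1
  CH2 → C:1 H:2
  CH2 → C:1 H:2
  CH2 → C:1 H:2
  CH2 → C:1 H:2
  CH2 → C:1 H:2
  CH3 → C:1 H:3
Element totals:
  C: 9
  H: 20
  O: 1
Molecular formula: C9H20O.
  M = 9(12.011) + 20(1.008) + 15.999
    = 108.099 + 20.160 + 15.999 = 144.258

144.26 g/mol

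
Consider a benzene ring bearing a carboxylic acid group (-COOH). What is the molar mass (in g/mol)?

122.12 g/mol

Atom tally by fragment:
  benzene ring core → C:6 H:6
  (− 1 ring H displaced by substituents)
  + COOH → C:1 H:1 O:2
Element totals:
  C: 7
  H: 6
  O: 2
Molecular formula: C7H6O2.
  M = 7(12.011) + 6(1.008) + 2(15.999)
    = 84.077 + 6.048 + 31.998 = 122.123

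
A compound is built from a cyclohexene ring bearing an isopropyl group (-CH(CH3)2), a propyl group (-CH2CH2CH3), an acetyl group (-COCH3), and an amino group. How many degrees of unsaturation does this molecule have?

Atom tally by fragment:
  cyclohexene ring core → C:6 H:10
  (− 4 ring H displaced by substituents)
  + CH(CH3)2 → C:3 H:7
  + CH2CH2CH3 → C:3 H:7
  + COCH3 → C:2 H:3 O:1
  + NH2 → N:1 H:2
Element totals:
  C: 14
  H: 25
  N: 1
  O: 1
Molecular formula: C14H25NO.
DoU = (2C + 2 + N − H − X) / 2 = (2·14 + 2 + 1 − 25 − 0) / 2 = 3.

3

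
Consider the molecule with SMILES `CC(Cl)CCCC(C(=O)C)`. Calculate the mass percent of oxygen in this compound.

9.84%

Atom tally by fragment:
  CH3 → C:1 H:3
  CH(Cl) → C:1 H:1 Cl:1
  CH2 → C:1 H:2
  CH2 → C:1 H:2
  CH2 → C:1 H:2
  CH2COCH3 → C:3 H:5 O:1
Element totals:
  C: 8
  H: 15
  Cl: 1
  O: 1
Molecular formula: C8H15ClO.
Molar mass = 162.657 g/mol.
Mass from O: 1 × 15.999 = 15.999 g/mol.
%O = 15.999 / 162.657 × 100 = 9.84%.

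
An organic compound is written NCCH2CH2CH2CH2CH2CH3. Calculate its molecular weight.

Atom tally by fragment:
  NCCH2 → C:2 H:2 N:1
  CH2 → C:1 H:2
  CH2 → C:1 H:2
  CH2 → C:1 H:2
  CH2 → C:1 H:2
  CH3 → C:1 H:3
Element totals:
  C: 7
  H: 13
  N: 1
Molecular formula: C7H13N.
  M = 7(12.011) + 13(1.008) + 14.007
    = 84.077 + 13.104 + 14.007 = 111.188

111.19 g/mol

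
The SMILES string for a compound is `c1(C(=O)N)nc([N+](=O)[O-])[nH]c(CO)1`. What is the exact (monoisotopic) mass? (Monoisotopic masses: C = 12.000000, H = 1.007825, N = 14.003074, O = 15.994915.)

Atom tally by fragment:
  imidazole ring core → C:3 H:4 N:2
  (− 3 ring H displaced by substituents)
  + CONH2 → C:1 H:2 O:1 N:1
  + NO2 → N:1 O:2
  + CH2OH → C:1 H:3 O:1
Element totals:
  C: 5
  H: 6
  N: 4
  O: 4
Molecular formula: C5H6N4O4.
  M = 5(12.0) + 6(1.007825) + 4(14.003074) + 4(15.994915)
    = 60.000000 + 6.046950 + 56.012296 + 63.979660 = 186.038906

186.0389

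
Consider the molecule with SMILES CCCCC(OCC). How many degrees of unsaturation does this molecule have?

0

Atom tally by fragment:
  CH3 → C:1 H:3
  CH2 → C:1 H:2
  CH2 → C:1 H:2
  CH2 → C:1 H:2
  CH2OC2H5 → C:3 H:7 O:1
Element totals:
  C: 7
  H: 16
  O: 1
Molecular formula: C7H16O.
DoU = (2C + 2 + N − H − X) / 2 = (2·7 + 2 + 0 − 16 − 0) / 2 = 0.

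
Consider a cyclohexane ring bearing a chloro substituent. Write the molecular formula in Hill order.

Atom tally by fragment:
  cyclohexane ring core → C:6 H:12
  (− 1 ring H displaced by substituents)
  + Cl → Cl:1
Element totals:
  C: 6
  H: 11
  Cl: 1

C6H11Cl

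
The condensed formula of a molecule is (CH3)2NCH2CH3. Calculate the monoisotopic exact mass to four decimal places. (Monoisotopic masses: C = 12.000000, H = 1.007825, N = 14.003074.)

Element totals:
  C: 4
  H: 11
  N: 1
Molecular formula: C4H11N.
  M = 4(12.0) + 11(1.007825) + 14.003074
    = 48.000000 + 11.086075 + 14.003074 = 73.089149

73.0891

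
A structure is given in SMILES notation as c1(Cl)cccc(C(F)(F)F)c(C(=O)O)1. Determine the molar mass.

Atom tally by fragment:
  benzene ring core → C:6 H:6
  (− 3 ring H displaced by substituents)
  + Cl → Cl:1
  + CF3 → C:1 F:3
  + COOH → C:1 H:1 O:2
Element totals:
  C: 8
  H: 4
  Cl: 1
  F: 3
  O: 2
Molecular formula: C8H4ClF3O2.
  M = 8(12.011) + 4(1.008) + 35.45 + 3(18.998) + 2(15.999)
    = 96.088 + 4.032 + 35.450 + 56.994 + 31.998 = 224.562

224.56 g/mol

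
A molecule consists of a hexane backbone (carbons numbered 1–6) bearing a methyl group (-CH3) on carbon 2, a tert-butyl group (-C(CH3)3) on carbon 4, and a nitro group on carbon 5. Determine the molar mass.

Atom tally by fragment:
  CH3 → C:1 H:3
  CH(CH3) → C:2 H:4
  CH2 → C:1 H:2
  CH(C(CH3)3) → C:5 H:10
  CH(NO2) → C:1 H:1 N:1 O:2
  CH3 → C:1 H:3
Element totals:
  C: 11
  H: 23
  N: 1
  O: 2
Molecular formula: C11H23NO2.
  M = 11(12.011) + 23(1.008) + 14.007 + 2(15.999)
    = 132.121 + 23.184 + 14.007 + 31.998 = 201.310

201.31 g/mol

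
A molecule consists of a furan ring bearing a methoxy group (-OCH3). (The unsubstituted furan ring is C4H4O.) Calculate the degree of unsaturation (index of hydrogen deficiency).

Atom tally by fragment:
  furan ring core → C:4 H:4 O:1
  (− 1 ring H displaced by substituents)
  + OCH3 → C:1 H:3 O:1
Element totals:
  C: 5
  H: 6
  O: 2
Molecular formula: C5H6O2.
DoU = (2C + 2 + N − H − X) / 2 = (2·5 + 2 + 0 − 6 − 0) / 2 = 3.

3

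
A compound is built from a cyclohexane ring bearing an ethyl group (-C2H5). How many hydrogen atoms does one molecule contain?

Atom tally by fragment:
  cyclohexane ring core → C:6 H:12
  (− 1 ring H displaced by substituents)
  + C2H5 → C:2 H:5
Element totals:
  C: 8
  H: 16

16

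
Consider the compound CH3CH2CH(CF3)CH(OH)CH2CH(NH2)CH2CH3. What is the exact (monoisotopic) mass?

213.1340

Atom tally by fragment:
  CH3 → C:1 H:3
  CH2 → C:1 H:2
  CH(CF3) → C:2 H:1 F:3
  CH(OH) → C:1 H:2 O:1
  CH2 → C:1 H:2
  CH(NH2) → C:1 H:3 N:1
  CH2 → C:1 H:2
  CH3 → C:1 H:3
Element totals:
  C: 9
  H: 18
  F: 3
  N: 1
  O: 1
Molecular formula: C9H18F3NO.
  M = 9(12.0) + 18(1.007825) + 3(18.998403) + 14.003074 + 15.994915
    = 108.000000 + 18.140850 + 56.995209 + 14.003074 + 15.994915 = 213.134048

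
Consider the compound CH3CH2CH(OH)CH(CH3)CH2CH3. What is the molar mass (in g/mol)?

Atom tally by fragment:
  CH3 → C:1 H:3
  CH2 → C:1 H:2
  CH(OH) → C:1 H:2 O:1
  CH(CH3) → C:2 H:4
  CH2 → C:1 H:2
  CH3 → C:1 H:3
Element totals:
  C: 7
  H: 16
  O: 1
Molecular formula: C7H16O.
  M = 7(12.011) + 16(1.008) + 15.999
    = 84.077 + 16.128 + 15.999 = 116.204

116.20 g/mol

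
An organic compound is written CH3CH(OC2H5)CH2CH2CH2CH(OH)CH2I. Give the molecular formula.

C9H19IO2

Element totals:
  C: 9
  H: 19
  I: 1
  O: 2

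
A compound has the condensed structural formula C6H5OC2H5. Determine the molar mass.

122.17 g/mol

Element totals:
  C: 8
  H: 10
  O: 1
Molecular formula: C8H10O.
  M = 8(12.011) + 10(1.008) + 15.999
    = 96.088 + 10.080 + 15.999 = 122.167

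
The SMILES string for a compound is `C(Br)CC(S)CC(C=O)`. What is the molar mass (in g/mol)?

211.12 g/mol

Atom tally by fragment:
  BrCH2 → C:1 H:2 Br:1
  CH2 → C:1 H:2
  CH(SH) → C:1 H:2 S:1
  CH2 → C:1 H:2
  CH2CHO → C:2 H:3 O:1
Element totals:
  C: 6
  H: 11
  Br: 1
  O: 1
  S: 1
Molecular formula: C6H11BrOS.
  M = 6(12.011) + 11(1.008) + 79.904 + 15.999 + 32.06
    = 72.066 + 11.088 + 79.904 + 15.999 + 32.060 = 211.117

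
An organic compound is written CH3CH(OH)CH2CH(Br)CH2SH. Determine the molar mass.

199.11 g/mol

Atom tally by fragment:
  CH3 → C:1 H:3
  CH(OH) → C:1 H:2 O:1
  CH2 → C:1 H:2
  CH(Br) → C:1 H:1 Br:1
  CH2SH → C:1 H:3 S:1
Element totals:
  C: 5
  H: 11
  Br: 1
  O: 1
  S: 1
Molecular formula: C5H11BrOS.
  M = 5(12.011) + 11(1.008) + 79.904 + 15.999 + 32.06
    = 60.055 + 11.088 + 79.904 + 15.999 + 32.060 = 199.106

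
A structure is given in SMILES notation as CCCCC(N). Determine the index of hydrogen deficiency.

Atom tally by fragment:
  CH3 → C:1 H:3
  CH2 → C:1 H:2
  CH2 → C:1 H:2
  CH2 → C:1 H:2
  CH2NH2 → C:1 H:4 N:1
Element totals:
  C: 5
  H: 13
  N: 1
Molecular formula: C5H13N.
DoU = (2C + 2 + N − H − X) / 2 = (2·5 + 2 + 1 − 13 − 0) / 2 = 0.

0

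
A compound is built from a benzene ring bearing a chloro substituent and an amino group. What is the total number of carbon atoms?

Atom tally by fragment:
  benzene ring core → C:6 H:6
  (− 2 ring H displaced by substituents)
  + Cl → Cl:1
  + NH2 → N:1 H:2
Element totals:
  C: 6
  H: 6
  Cl: 1
  N: 1

6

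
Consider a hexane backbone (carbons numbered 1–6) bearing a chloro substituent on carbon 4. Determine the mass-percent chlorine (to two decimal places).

29.39%

Atom tally by fragment:
  CH3 → C:1 H:3
  CH2 → C:1 H:2
  CH2 → C:1 H:2
  CH(Cl) → C:1 H:1 Cl:1
  CH2 → C:1 H:2
  CH3 → C:1 H:3
Element totals:
  C: 6
  H: 13
  Cl: 1
Molecular formula: C6H13Cl.
Molar mass = 120.620 g/mol.
Mass from Cl: 1 × 35.45 = 35.450 g/mol.
%Cl = 35.450 / 120.620 × 100 = 29.39%.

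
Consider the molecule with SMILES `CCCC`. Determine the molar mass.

Atom tally by fragment:
  CH3 → C:1 H:3
  CH2 → C:1 H:2
  CH2 → C:1 H:2
  CH3 → C:1 H:3
Element totals:
  C: 4
  H: 10
Molecular formula: C4H10.
  M = 4(12.011) + 10(1.008)
    = 48.044 + 10.080 = 58.124

58.12 g/mol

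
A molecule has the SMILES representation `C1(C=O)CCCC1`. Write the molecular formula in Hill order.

C6H10O

Atom tally by fragment:
  cyclopentane ring core → C:5 H:10
  (− 1 ring H displaced by substituents)
  + CHO → C:1 H:1 O:1
Element totals:
  C: 6
  H: 10
  O: 1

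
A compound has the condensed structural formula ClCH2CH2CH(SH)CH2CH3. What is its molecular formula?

C5H11ClS

Element totals:
  C: 5
  H: 11
  Cl: 1
  S: 1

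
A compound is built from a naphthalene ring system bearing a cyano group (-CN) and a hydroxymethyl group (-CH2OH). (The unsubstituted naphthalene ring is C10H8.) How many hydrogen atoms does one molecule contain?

9

Atom tally by fragment:
  naphthalene ring system core → C:10 H:8
  (− 2 ring H displaced by substituents)
  + CN → C:1 N:1
  + CH2OH → C:1 H:3 O:1
Element totals:
  C: 12
  H: 9
  N: 1
  O: 1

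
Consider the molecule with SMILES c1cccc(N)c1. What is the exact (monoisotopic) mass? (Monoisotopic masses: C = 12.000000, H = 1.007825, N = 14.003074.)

Atom tally by fragment:
  benzene ring core → C:6 H:6
  (− 1 ring H displaced by substituents)
  + NH2 → N:1 H:2
Element totals:
  C: 6
  H: 7
  N: 1
Molecular formula: C6H7N.
  M = 6(12.0) + 7(1.007825) + 14.003074
    = 72.000000 + 7.054775 + 14.003074 = 93.057849

93.0578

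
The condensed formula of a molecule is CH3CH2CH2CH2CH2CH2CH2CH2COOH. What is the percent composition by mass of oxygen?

Element totals:
  C: 9
  H: 18
  O: 2
Molecular formula: C9H18O2.
Molar mass = 158.241 g/mol.
Mass from O: 2 × 15.999 = 31.998 g/mol.
%O = 31.998 / 158.241 × 100 = 20.22%.

20.22%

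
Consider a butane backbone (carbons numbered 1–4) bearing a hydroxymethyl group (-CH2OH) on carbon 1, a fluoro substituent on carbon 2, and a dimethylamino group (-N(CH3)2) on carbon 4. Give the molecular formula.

C7H16FNO

Atom tally by fragment:
  HOCH2CH2 → C:2 H:5 O:1
  CH(F) → C:1 H:1 F:1
  CH2 → C:1 H:2
  CH2N(CH3)2 → C:3 H:8 N:1
Element totals:
  C: 7
  H: 16
  F: 1
  N: 1
  O: 1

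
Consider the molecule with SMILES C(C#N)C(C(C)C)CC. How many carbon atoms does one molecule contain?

Atom tally by fragment:
  NCCH2 → C:2 H:2 N:1
  CH(CH(CH3)2) → C:4 H:8
  CH2 → C:1 H:2
  CH3 → C:1 H:3
Element totals:
  C: 8
  H: 15
  N: 1

8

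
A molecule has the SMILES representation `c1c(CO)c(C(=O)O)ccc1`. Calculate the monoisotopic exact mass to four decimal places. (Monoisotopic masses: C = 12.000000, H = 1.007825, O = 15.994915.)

152.0473

Atom tally by fragment:
  benzene ring core → C:6 H:6
  (− 2 ring H displaced by substituents)
  + CH2OH → C:1 H:3 O:1
  + COOH → C:1 H:1 O:2
Element totals:
  C: 8
  H: 8
  O: 3
Molecular formula: C8H8O3.
  M = 8(12.0) + 8(1.007825) + 3(15.994915)
    = 96.000000 + 8.062600 + 47.984745 = 152.047345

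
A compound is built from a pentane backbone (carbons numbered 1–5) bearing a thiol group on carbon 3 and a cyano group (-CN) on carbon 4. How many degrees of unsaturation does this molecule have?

2

Atom tally by fragment:
  CH3 → C:1 H:3
  CH2 → C:1 H:2
  CH(SH) → C:1 H:2 S:1
  CH(CN) → C:2 H:1 N:1
  CH3 → C:1 H:3
Element totals:
  C: 6
  H: 11
  N: 1
  S: 1
Molecular formula: C6H11NS.
DoU = (2C + 2 + N − H − X) / 2 = (2·6 + 2 + 1 − 11 − 0) / 2 = 2.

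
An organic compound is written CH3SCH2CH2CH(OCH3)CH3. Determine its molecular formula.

Element totals:
  C: 6
  H: 14
  O: 1
  S: 1

C6H14OS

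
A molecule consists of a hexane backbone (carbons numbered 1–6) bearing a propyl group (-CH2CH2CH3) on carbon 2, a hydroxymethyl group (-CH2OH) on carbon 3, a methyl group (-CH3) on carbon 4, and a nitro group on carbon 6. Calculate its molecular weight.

Atom tally by fragment:
  CH3 → C:1 H:3
  CH(CH2CH2CH3) → C:4 H:8
  CH(CH2OH) → C:2 H:4 O:1
  CH(CH3) → C:2 H:4
  CH2 → C:1 H:2
  CH2NO2 → C:1 H:2 N:1 O:2
Element totals:
  C: 11
  H: 23
  N: 1
  O: 3
Molecular formula: C11H23NO3.
  M = 11(12.011) + 23(1.008) + 14.007 + 3(15.999)
    = 132.121 + 23.184 + 14.007 + 47.997 = 217.309

217.31 g/mol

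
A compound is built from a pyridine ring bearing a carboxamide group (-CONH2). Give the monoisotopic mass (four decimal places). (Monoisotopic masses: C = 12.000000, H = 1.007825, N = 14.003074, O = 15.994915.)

Atom tally by fragment:
  pyridine ring core → C:5 H:5 N:1
  (− 1 ring H displaced by substituents)
  + CONH2 → C:1 H:2 O:1 N:1
Element totals:
  C: 6
  H: 6
  N: 2
  O: 1
Molecular formula: C6H6N2O.
  M = 6(12.0) + 6(1.007825) + 2(14.003074) + 15.994915
    = 72.000000 + 6.046950 + 28.006148 + 15.994915 = 122.048013

122.0480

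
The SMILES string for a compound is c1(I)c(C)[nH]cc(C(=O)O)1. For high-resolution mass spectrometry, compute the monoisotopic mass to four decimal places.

Atom tally by fragment:
  pyrrole ring core → C:4 H:5 N:1
  (− 3 ring H displaced by substituents)
  + I → I:1
  + CH3 → C:1 H:3
  + COOH → C:1 H:1 O:2
Element totals:
  C: 6
  H: 6
  I: 1
  N: 1
  O: 2
Molecular formula: C6H6INO2.
  M = 6(12.0) + 6(1.007825) + 126.904472 + 14.003074 + 2(15.994915)
    = 72.000000 + 6.046950 + 126.904472 + 14.003074 + 31.989830 = 250.944326

250.9443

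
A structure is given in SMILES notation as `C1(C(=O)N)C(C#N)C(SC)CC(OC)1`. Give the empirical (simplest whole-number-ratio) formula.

Atom tally by fragment:
  cyclopentane ring core → C:5 H:10
  (− 4 ring H displaced by substituents)
  + CONH2 → C:1 H:2 O:1 N:1
  + CN → C:1 N:1
  + SCH3 → C:1 H:3 S:1
  + OCH3 → C:1 H:3 O:1
Element totals:
  C: 9
  H: 14
  N: 2
  O: 2
  S: 1
Molecular formula: C9H14N2O2S.
gcd of subscripts (9, 14, 2, 2, 1) = 1, so the empirical formula equals the molecular formula.

C9H14N2O2S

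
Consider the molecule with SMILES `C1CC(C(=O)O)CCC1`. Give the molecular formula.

C7H12O2

Atom tally by fragment:
  cyclohexane ring core → C:6 H:12
  (− 1 ring H displaced by substituents)
  + COOH → C:1 H:1 O:2
Element totals:
  C: 7
  H: 12
  O: 2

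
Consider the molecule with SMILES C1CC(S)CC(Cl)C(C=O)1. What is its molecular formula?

Atom tally by fragment:
  cyclohexane ring core → C:6 H:12
  (− 3 ring H displaced by substituents)
  + SH → S:1 H:1
  + Cl → Cl:1
  + CHO → C:1 H:1 O:1
Element totals:
  C: 7
  H: 11
  Cl: 1
  O: 1
  S: 1

C7H11ClOS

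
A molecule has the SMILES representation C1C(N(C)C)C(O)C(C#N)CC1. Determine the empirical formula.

Atom tally by fragment:
  cyclohexane ring core → C:6 H:12
  (− 3 ring H displaced by substituents)
  + N(CH3)2 → N:1 C:2 H:6
  + OH → O:1 H:1
  + CN → C:1 N:1
Element totals:
  C: 9
  H: 16
  N: 2
  O: 1
Molecular formula: C9H16N2O.
gcd of subscripts (9, 16, 2, 1) = 1, so the empirical formula equals the molecular formula.

C9H16N2O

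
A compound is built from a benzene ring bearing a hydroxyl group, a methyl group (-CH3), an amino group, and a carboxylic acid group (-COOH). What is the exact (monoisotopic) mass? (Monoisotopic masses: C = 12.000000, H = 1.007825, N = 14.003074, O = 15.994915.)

167.0582

Atom tally by fragment:
  benzene ring core → C:6 H:6
  (− 4 ring H displaced by substituents)
  + OH → O:1 H:1
  + CH3 → C:1 H:3
  + NH2 → N:1 H:2
  + COOH → C:1 H:1 O:2
Element totals:
  C: 8
  H: 9
  N: 1
  O: 3
Molecular formula: C8H9NO3.
  M = 8(12.0) + 9(1.007825) + 14.003074 + 3(15.994915)
    = 96.000000 + 9.070425 + 14.003074 + 47.984745 = 167.058244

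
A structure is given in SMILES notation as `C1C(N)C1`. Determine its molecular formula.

C3H7N

Atom tally by fragment:
  cyclopropane ring core → C:3 H:6
  (− 1 ring H displaced by substituents)
  + NH2 → N:1 H:2
Element totals:
  C: 3
  H: 7
  N: 1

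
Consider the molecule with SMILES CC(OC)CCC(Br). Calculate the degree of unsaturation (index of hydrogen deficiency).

0

Atom tally by fragment:
  CH3 → C:1 H:3
  CH(OCH3) → C:2 H:4 O:1
  CH2 → C:1 H:2
  CH2 → C:1 H:2
  CH2Br → C:1 H:2 Br:1
Element totals:
  C: 6
  H: 13
  Br: 1
  O: 1
Molecular formula: C6H13BrO.
DoU = (2C + 2 + N − H − X) / 2 = (2·6 + 2 + 0 − 13 − 1) / 2 = 0.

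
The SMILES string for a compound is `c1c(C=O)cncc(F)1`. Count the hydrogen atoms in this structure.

4

Atom tally by fragment:
  pyridine ring core → C:5 H:5 N:1
  (− 2 ring H displaced by substituents)
  + CHO → C:1 H:1 O:1
  + F → F:1
Element totals:
  C: 6
  H: 4
  F: 1
  N: 1
  O: 1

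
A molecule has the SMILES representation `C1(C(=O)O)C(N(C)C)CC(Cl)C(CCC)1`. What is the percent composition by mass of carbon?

Atom tally by fragment:
  cyclopentane ring core → C:5 H:10
  (− 4 ring H displaced by substituents)
  + COOH → C:1 H:1 O:2
  + N(CH3)2 → N:1 C:2 H:6
  + Cl → Cl:1
  + CH2CH2CH3 → C:3 H:7
Element totals:
  C: 11
  H: 20
  Cl: 1
  N: 1
  O: 2
Molecular formula: C11H20ClNO2.
Molar mass = 233.736 g/mol.
Mass from C: 11 × 12.011 = 132.121 g/mol.
%C = 132.121 / 233.736 × 100 = 56.53%.

56.53%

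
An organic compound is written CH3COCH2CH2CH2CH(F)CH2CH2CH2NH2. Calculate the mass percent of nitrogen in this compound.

Atom tally by fragment:
  CH3COCH2 → C:3 H:5 O:1
  CH2 → C:1 H:2
  CH2 → C:1 H:2
  CH(F) → C:1 H:1 F:1
  CH2 → C:1 H:2
  CH2 → C:1 H:2
  CH2NH2 → C:1 H:4 N:1
Element totals:
  C: 9
  H: 18
  F: 1
  N: 1
  O: 1
Molecular formula: C9H18FNO.
Molar mass = 175.247 g/mol.
Mass from N: 1 × 14.007 = 14.007 g/mol.
%N = 14.007 / 175.247 × 100 = 7.99%.

7.99%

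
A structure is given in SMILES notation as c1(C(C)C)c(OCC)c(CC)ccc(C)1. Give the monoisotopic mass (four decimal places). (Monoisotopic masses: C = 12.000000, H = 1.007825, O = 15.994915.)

Atom tally by fragment:
  benzene ring core → C:6 H:6
  (− 4 ring H displaced by substituents)
  + CH(CH3)2 → C:3 H:7
  + OC2H5 → C:2 H:5 O:1
  + C2H5 → C:2 H:5
  + CH3 → C:1 H:3
Element totals:
  C: 14
  H: 22
  O: 1
Molecular formula: C14H22O.
  M = 14(12.0) + 22(1.007825) + 15.994915
    = 168.000000 + 22.172150 + 15.994915 = 206.167065

206.1671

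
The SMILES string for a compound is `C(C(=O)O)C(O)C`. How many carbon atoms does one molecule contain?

Atom tally by fragment:
  HOOCCH2 → C:2 H:3 O:2
  CH(OH) → C:1 H:2 O:1
  CH3 → C:1 H:3
Element totals:
  C: 4
  H: 8
  O: 3

4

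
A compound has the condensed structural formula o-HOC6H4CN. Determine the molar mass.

119.12 g/mol

Atom tally by fragment:
  benzene ring core → C:6 H:6
  (− 2 ring H displaced by substituents)
  + OH → O:1 H:1
  + CN → C:1 N:1
Element totals:
  C: 7
  H: 5
  N: 1
  O: 1
Molecular formula: C7H5NO.
  M = 7(12.011) + 5(1.008) + 14.007 + 15.999
    = 84.077 + 5.040 + 14.007 + 15.999 = 119.123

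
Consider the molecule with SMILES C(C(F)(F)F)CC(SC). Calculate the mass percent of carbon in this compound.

Atom tally by fragment:
  F3CCH2 → C:2 H:2 F:3
  CH2 → C:1 H:2
  CH2SCH3 → C:2 H:5 S:1
Element totals:
  C: 5
  H: 9
  F: 3
  S: 1
Molecular formula: C5H9F3S.
Molar mass = 158.181 g/mol.
Mass from C: 5 × 12.011 = 60.055 g/mol.
%C = 60.055 / 158.181 × 100 = 37.97%.

37.97%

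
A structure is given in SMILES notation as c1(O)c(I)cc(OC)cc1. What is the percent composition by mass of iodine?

50.75%

Atom tally by fragment:
  benzene ring core → C:6 H:6
  (− 3 ring H displaced by substituents)
  + OH → O:1 H:1
  + I → I:1
  + OCH3 → C:1 H:3 O:1
Element totals:
  C: 7
  H: 7
  I: 1
  O: 2
Molecular formula: C7H7IO2.
Molar mass = 250.035 g/mol.
Mass from I: 1 × 126.904 = 126.904 g/mol.
%I = 126.904 / 250.035 × 100 = 50.75%.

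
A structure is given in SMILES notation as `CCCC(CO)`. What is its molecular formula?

Atom tally by fragment:
  CH3 → C:1 H:3
  CH2 → C:1 H:2
  CH2 → C:1 H:2
  CH2CH2OH → C:2 H:5 O:1
Element totals:
  C: 5
  H: 12
  O: 1

C5H12O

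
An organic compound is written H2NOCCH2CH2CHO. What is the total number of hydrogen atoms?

Atom tally by fragment:
  H2NOCCH2 → C:2 H:4 O:1 N:1
  CH2CHO → C:2 H:3 O:1
Element totals:
  C: 4
  H: 7
  N: 1
  O: 2

7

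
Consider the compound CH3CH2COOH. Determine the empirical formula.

Atom tally by fragment:
  CH3 → C:1 H:3
  CH2COOH → C:2 H:3 O:2
Element totals:
  C: 3
  H: 6
  O: 2
Molecular formula: C3H6O2.
gcd of subscripts (3, 6, 2) = 1, so the empirical formula equals the molecular formula.

C3H6O2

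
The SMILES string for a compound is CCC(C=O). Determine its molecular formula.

C4H8O

Atom tally by fragment:
  CH3 → C:1 H:3
  CH2 → C:1 H:2
  CH2CHO → C:2 H:3 O:1
Element totals:
  C: 4
  H: 8
  O: 1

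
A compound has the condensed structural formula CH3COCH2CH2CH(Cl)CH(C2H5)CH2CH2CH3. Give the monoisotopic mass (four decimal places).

Atom tally by fragment:
  CH3COCH2 → C:3 H:5 O:1
  CH2 → C:1 H:2
  CH(Cl) → C:1 H:1 Cl:1
  CH(C2H5) → C:3 H:6
  CH2 → C:1 H:2
  CH2 → C:1 H:2
  CH3 → C:1 H:3
Element totals:
  C: 11
  H: 21
  Cl: 1
  O: 1
Molecular formula: C11H21ClO.
  M = 11(12.0) + 21(1.007825) + 34.968853 + 15.994915
    = 132.000000 + 21.164325 + 34.968853 + 15.994915 = 204.128093

204.1281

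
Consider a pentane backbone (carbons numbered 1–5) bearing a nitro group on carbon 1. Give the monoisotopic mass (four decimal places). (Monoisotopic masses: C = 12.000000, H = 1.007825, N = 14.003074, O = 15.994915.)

Atom tally by fragment:
  O2NCH2 → C:1 H:2 N:1 O:2
  CH2 → C:1 H:2
  CH2 → C:1 H:2
  CH2 → C:1 H:2
  CH3 → C:1 H:3
Element totals:
  C: 5
  H: 11
  N: 1
  O: 2
Molecular formula: C5H11NO2.
  M = 5(12.0) + 11(1.007825) + 14.003074 + 2(15.994915)
    = 60.000000 + 11.086075 + 14.003074 + 31.989830 = 117.078979

117.0790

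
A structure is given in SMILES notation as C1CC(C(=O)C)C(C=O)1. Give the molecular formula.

Atom tally by fragment:
  cyclobutane ring core → C:4 H:8
  (− 2 ring H displaced by substituents)
  + COCH3 → C:2 H:3 O:1
  + CHO → C:1 H:1 O:1
Element totals:
  C: 7
  H: 10
  O: 2

C7H10O2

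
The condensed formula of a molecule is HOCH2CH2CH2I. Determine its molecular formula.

C3H7IO

Atom tally by fragment:
  HOCH2CH2 → C:2 H:5 O:1
  CH2I → C:1 H:2 I:1
Element totals:
  C: 3
  H: 7
  I: 1
  O: 1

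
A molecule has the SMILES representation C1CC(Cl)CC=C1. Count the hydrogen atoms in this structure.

9

Atom tally by fragment:
  cyclohexene ring core → C:6 H:10
  (− 1 ring H displaced by substituents)
  + Cl → Cl:1
Element totals:
  C: 6
  H: 9
  Cl: 1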